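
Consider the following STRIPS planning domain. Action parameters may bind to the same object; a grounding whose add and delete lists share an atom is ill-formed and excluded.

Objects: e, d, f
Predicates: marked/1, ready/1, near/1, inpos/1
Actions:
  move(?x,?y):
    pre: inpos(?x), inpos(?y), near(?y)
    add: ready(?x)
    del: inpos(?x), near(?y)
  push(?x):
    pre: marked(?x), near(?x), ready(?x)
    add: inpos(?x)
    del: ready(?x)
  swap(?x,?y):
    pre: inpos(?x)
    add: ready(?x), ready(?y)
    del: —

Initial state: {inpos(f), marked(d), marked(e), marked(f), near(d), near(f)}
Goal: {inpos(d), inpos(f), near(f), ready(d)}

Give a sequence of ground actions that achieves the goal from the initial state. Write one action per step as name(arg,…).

1. swap(f,d)  →  {inpos(f), marked(d), marked(e), marked(f), near(d), near(f), ready(d), ready(f)}
2. push(d)  →  {inpos(d), inpos(f), marked(d), marked(e), marked(f), near(d), near(f), ready(f)}
3. swap(d,e)  →  {inpos(d), inpos(f), marked(d), marked(e), marked(f), near(d), near(f), ready(d), ready(e), ready(f)}

swap(f,d); push(d); swap(d,e)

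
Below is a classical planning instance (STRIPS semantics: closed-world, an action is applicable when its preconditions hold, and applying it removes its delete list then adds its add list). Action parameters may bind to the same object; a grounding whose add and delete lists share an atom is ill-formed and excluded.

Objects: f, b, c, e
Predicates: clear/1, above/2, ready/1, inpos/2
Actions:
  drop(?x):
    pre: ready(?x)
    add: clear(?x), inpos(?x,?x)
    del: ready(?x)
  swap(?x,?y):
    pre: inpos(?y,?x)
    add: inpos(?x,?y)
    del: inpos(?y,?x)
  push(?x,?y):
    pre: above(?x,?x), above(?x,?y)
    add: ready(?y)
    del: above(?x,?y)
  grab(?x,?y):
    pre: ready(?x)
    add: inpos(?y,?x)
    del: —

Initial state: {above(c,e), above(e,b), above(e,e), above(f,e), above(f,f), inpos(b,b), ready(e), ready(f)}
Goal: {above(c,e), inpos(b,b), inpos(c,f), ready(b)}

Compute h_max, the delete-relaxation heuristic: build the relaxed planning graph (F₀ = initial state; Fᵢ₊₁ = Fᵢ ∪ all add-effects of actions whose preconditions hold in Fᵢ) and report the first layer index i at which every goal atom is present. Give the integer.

1

F0 = init (8 atoms)
F1 = F0 ∪ {clear(e), clear(f), inpos(b,e), inpos(b,f), inpos(c,e), inpos(c,f), inpos(e,e), inpos(e,f), inpos(f,e), inpos(f,f), ready(b)}  (19 atoms)
goal ⊆ F1  ⇒  h_max = 1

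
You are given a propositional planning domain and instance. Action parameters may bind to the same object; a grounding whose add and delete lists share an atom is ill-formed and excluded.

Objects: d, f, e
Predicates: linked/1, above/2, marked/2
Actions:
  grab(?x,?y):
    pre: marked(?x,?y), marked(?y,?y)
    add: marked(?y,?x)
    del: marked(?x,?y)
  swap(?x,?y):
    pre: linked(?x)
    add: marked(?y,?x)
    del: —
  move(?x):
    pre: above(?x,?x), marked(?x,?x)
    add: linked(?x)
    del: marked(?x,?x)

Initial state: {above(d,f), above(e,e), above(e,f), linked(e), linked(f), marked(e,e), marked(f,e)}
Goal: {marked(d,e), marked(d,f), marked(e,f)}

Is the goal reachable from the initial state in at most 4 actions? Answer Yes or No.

1. grab(f,e)  →  {above(d,f), above(e,e), above(e,f), linked(e), linked(f), marked(e,e), marked(e,f)}
2. swap(f,d)  →  {above(d,f), above(e,e), above(e,f), linked(e), linked(f), marked(d,f), marked(e,e), marked(e,f)}
3. swap(e,d)  →  {above(d,f), above(e,e), above(e,f), linked(e), linked(f), marked(d,e), marked(d,f), marked(e,e), marked(e,f)}
optimal plan length = 3; 3 ≤ 4

Yes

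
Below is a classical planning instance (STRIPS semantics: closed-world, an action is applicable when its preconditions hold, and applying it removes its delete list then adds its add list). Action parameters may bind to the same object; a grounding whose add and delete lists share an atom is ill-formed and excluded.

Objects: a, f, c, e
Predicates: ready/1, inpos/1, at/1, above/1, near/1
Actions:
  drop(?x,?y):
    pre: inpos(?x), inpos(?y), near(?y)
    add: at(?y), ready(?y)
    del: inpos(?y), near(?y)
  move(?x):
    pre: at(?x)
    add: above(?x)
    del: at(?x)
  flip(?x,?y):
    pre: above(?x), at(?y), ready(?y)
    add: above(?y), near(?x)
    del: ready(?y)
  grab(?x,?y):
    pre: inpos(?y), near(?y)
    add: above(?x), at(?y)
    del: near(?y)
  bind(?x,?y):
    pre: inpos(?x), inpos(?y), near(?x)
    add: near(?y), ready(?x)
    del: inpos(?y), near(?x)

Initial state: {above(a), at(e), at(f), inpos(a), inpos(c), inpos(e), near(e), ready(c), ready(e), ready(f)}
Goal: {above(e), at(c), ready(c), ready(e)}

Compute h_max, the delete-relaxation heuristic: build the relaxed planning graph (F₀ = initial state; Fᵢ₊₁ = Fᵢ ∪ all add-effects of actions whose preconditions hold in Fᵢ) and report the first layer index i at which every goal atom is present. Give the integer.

2

F0 = init (10 atoms)
F1 = F0 ∪ {above(c), above(e), above(f), near(a), near(c)}  (15 atoms)
F2 = F1 ∪ {at(a), at(c), near(f), ready(a)}  (19 atoms)
goal ⊆ F2  ⇒  h_max = 2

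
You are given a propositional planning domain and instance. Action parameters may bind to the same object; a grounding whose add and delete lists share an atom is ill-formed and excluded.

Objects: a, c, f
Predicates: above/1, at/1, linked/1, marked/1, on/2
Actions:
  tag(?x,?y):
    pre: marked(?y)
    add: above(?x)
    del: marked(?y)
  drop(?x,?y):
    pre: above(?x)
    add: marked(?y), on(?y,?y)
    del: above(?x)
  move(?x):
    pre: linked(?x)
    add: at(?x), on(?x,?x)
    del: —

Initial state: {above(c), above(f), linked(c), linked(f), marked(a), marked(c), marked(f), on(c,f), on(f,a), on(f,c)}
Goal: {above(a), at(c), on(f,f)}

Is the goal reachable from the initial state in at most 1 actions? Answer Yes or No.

No

1. tag(a,a)  →  {above(a), above(c), above(f), linked(c), linked(f), marked(c), marked(f), on(c,f), on(f,a), on(f,c)}
2. drop(c,f)  →  {above(a), above(f), linked(c), linked(f), marked(c), marked(f), on(c,f), on(f,a), on(f,c), on(f,f)}
3. move(c)  →  {above(a), above(f), at(c), linked(c), linked(f), marked(c), marked(f), on(c,c), on(c,f), on(f,a), on(f,c), on(f,f)}
optimal plan length = 3; 3 > 1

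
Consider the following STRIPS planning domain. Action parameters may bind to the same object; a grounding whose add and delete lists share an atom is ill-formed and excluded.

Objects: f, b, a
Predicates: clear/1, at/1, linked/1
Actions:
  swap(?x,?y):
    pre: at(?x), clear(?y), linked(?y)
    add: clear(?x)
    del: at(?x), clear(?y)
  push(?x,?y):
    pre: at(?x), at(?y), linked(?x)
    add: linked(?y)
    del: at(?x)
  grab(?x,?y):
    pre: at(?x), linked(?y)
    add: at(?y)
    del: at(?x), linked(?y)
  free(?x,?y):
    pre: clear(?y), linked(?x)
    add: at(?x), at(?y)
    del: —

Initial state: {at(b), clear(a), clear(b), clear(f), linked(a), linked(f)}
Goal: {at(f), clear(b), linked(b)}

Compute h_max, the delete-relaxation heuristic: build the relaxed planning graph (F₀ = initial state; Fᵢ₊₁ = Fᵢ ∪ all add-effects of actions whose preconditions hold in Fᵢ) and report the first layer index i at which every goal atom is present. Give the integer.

F0 = init (6 atoms)
F1 = F0 ∪ {at(a), at(f)}  (8 atoms)
F2 = F1 ∪ {linked(b)}  (9 atoms)
goal ⊆ F2  ⇒  h_max = 2

2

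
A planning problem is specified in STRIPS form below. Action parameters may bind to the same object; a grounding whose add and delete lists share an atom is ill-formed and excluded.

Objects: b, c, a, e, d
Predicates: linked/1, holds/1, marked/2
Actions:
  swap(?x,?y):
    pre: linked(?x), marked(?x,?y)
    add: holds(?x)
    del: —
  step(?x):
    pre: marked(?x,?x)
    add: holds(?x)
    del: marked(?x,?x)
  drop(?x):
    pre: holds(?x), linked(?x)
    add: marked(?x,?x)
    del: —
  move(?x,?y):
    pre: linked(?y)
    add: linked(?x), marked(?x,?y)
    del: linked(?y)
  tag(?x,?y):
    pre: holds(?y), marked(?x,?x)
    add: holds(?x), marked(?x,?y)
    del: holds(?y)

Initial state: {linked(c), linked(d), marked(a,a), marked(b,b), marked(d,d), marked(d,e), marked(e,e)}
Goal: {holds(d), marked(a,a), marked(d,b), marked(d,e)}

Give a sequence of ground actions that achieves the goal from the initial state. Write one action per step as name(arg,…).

1. step(b)  →  {holds(b), linked(c), linked(d), marked(a,a), marked(d,d), marked(d,e), marked(e,e)}
2. tag(d,b)  →  {holds(d), linked(c), linked(d), marked(a,a), marked(d,b), marked(d,d), marked(d,e), marked(e,e)}

step(b); tag(d,b)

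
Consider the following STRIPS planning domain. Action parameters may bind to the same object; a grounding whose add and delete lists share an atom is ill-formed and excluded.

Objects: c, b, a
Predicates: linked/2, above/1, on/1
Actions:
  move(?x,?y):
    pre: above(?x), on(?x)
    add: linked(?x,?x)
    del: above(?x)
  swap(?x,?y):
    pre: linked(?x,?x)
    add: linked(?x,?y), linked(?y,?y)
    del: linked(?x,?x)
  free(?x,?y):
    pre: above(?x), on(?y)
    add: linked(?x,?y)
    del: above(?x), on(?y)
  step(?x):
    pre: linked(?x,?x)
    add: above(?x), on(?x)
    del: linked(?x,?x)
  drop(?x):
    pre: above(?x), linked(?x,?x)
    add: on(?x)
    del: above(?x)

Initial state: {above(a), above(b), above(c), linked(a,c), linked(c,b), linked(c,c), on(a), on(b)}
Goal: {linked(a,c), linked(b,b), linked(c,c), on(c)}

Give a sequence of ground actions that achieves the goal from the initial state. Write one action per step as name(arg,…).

1. move(b,c)  →  {above(a), above(c), linked(a,c), linked(b,b), linked(c,b), linked(c,c), on(a), on(b)}
2. drop(c)  →  {above(a), linked(a,c), linked(b,b), linked(c,b), linked(c,c), on(a), on(b), on(c)}

move(b,c); drop(c)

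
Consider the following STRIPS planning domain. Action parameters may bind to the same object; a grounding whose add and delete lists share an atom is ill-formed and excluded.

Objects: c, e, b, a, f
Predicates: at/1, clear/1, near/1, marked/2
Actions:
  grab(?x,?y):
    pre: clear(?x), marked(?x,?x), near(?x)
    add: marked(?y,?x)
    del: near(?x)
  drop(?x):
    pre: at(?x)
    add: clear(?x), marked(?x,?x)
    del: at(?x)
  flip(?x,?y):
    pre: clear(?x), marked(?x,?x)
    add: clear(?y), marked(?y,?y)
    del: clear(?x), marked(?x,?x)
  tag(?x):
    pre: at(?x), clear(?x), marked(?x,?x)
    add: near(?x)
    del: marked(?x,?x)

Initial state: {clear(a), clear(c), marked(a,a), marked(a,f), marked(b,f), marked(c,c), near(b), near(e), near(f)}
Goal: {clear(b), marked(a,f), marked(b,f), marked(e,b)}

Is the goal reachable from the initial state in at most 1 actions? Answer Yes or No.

1. flip(c,b)  →  {clear(a), clear(b), marked(a,a), marked(a,f), marked(b,b), marked(b,f), near(b), near(e), near(f)}
2. grab(b,e)  →  {clear(a), clear(b), marked(a,a), marked(a,f), marked(b,b), marked(b,f), marked(e,b), near(e), near(f)}
optimal plan length = 2; 2 > 1

No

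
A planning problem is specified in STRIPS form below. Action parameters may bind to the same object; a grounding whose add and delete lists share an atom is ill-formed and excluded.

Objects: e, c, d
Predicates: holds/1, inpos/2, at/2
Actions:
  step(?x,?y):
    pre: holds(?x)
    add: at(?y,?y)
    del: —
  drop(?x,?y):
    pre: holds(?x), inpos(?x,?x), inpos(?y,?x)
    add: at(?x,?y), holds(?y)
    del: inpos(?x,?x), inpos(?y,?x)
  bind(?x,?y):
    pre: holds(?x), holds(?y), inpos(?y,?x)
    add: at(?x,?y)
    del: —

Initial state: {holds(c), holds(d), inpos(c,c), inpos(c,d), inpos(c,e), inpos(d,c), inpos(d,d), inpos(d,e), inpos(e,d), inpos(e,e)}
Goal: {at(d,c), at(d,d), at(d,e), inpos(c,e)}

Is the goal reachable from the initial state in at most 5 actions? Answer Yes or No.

Yes

1. step(c,d)  →  {at(d,d), holds(c), holds(d), inpos(c,c), inpos(c,d), inpos(c,e), inpos(d,c), inpos(d,d), inpos(d,e), inpos(e,d), inpos(e,e)}
2. drop(d,e)  →  {at(d,d), at(d,e), holds(c), holds(d), holds(e), inpos(c,c), inpos(c,d), inpos(c,e), inpos(d,c), inpos(d,e), inpos(e,e)}
3. bind(d,c)  →  {at(d,c), at(d,d), at(d,e), holds(c), holds(d), holds(e), inpos(c,c), inpos(c,d), inpos(c,e), inpos(d,c), inpos(d,e), inpos(e,e)}
optimal plan length = 3; 3 ≤ 5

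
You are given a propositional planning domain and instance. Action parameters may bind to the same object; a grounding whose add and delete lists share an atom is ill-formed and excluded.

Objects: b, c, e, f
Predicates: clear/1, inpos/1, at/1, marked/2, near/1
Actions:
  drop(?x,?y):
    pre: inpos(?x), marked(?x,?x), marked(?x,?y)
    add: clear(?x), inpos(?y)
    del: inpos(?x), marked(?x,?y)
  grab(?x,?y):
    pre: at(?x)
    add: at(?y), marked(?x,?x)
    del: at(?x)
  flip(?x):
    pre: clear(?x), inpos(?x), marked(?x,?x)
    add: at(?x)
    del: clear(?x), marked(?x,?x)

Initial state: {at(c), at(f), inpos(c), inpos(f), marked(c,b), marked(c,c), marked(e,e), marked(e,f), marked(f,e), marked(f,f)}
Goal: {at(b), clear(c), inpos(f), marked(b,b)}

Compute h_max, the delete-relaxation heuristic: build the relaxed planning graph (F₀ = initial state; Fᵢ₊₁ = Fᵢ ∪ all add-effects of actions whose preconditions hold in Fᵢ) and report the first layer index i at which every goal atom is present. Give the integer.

F0 = init (10 atoms)
F1 = F0 ∪ {at(b), at(e), clear(c), clear(f), inpos(b), inpos(e)}  (16 atoms)
F2 = F1 ∪ {clear(e), marked(b,b)}  (18 atoms)
goal ⊆ F2  ⇒  h_max = 2

2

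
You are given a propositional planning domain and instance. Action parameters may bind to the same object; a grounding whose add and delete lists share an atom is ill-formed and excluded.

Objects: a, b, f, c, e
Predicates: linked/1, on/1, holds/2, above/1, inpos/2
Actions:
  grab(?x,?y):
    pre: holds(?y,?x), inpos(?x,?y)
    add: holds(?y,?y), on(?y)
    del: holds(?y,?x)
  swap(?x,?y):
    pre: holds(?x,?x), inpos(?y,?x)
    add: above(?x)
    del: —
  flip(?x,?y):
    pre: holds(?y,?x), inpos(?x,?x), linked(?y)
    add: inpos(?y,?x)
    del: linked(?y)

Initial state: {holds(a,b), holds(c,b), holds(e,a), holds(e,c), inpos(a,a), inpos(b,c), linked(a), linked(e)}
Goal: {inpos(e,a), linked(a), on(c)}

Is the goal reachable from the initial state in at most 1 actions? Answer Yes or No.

No

1. grab(b,c)  →  {holds(a,b), holds(c,c), holds(e,a), holds(e,c), inpos(a,a), inpos(b,c), linked(a), linked(e), on(c)}
2. flip(a,e)  →  {holds(a,b), holds(c,c), holds(e,a), holds(e,c), inpos(a,a), inpos(b,c), inpos(e,a), linked(a), on(c)}
optimal plan length = 2; 2 > 1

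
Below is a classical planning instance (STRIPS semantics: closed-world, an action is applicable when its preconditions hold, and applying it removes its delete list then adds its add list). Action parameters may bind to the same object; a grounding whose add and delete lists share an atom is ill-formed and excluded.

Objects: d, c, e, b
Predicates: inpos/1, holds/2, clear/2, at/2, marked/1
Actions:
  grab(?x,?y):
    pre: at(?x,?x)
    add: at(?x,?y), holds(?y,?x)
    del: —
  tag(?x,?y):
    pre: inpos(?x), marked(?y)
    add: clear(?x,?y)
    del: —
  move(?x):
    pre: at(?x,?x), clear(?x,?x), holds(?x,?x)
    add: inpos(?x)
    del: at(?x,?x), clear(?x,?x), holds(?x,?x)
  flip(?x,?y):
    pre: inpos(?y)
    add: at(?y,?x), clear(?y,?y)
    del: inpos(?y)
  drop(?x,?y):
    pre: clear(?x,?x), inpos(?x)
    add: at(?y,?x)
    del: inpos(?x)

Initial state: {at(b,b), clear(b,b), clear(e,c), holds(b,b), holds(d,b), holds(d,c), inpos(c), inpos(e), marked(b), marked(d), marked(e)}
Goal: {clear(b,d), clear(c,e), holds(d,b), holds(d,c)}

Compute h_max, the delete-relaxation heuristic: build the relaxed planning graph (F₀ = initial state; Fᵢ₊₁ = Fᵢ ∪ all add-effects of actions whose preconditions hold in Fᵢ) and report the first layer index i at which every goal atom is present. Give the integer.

F0 = init (11 atoms)
F1 = F0 ∪ {at(b,c), at(b,d), at(b,e), at(c,b), at(c,c), at(c,d), at(c,e), at(e,b), at(e,c), at(e,d), at(e,e), clear(c,b), clear(c,c), clear(c,d), clear(c,e), clear(e,b), clear(e,d), clear(e,e), holds(c,b), holds(e,b), inpos(b)}  (32 atoms)
F2 = F1 ∪ {at(d,b), at(d,c), at(d,e), clear(b,d), clear(b,e), holds(b,c), holds(b,e), holds(c,c), holds(c,e), holds(d,e), holds(e,c), holds(e,e)}  (44 atoms)
goal ⊆ F2  ⇒  h_max = 2

2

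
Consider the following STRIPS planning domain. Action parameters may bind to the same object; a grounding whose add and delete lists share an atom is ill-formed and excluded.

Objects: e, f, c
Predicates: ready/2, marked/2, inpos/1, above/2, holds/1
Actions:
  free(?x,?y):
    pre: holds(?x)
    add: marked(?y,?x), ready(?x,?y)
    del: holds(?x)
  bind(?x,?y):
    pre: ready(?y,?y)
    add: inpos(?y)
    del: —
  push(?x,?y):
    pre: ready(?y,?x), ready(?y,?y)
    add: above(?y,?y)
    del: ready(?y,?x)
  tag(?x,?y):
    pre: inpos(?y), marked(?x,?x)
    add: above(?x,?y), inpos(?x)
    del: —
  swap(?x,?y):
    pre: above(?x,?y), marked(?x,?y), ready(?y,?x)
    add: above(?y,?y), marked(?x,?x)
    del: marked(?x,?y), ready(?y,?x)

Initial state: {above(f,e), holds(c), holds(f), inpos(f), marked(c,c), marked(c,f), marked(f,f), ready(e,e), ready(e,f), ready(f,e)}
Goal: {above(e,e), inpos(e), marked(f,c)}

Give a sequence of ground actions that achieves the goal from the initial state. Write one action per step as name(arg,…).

free(c,f); bind(e,e); push(e,e)

1. free(c,f)  →  {above(f,e), holds(f), inpos(f), marked(c,c), marked(c,f), marked(f,c), marked(f,f), ready(c,f), ready(e,e), ready(e,f), ready(f,e)}
2. bind(e,e)  →  {above(f,e), holds(f), inpos(e), inpos(f), marked(c,c), marked(c,f), marked(f,c), marked(f,f), ready(c,f), ready(e,e), ready(e,f), ready(f,e)}
3. push(e,e)  →  {above(e,e), above(f,e), holds(f), inpos(e), inpos(f), marked(c,c), marked(c,f), marked(f,c), marked(f,f), ready(c,f), ready(e,f), ready(f,e)}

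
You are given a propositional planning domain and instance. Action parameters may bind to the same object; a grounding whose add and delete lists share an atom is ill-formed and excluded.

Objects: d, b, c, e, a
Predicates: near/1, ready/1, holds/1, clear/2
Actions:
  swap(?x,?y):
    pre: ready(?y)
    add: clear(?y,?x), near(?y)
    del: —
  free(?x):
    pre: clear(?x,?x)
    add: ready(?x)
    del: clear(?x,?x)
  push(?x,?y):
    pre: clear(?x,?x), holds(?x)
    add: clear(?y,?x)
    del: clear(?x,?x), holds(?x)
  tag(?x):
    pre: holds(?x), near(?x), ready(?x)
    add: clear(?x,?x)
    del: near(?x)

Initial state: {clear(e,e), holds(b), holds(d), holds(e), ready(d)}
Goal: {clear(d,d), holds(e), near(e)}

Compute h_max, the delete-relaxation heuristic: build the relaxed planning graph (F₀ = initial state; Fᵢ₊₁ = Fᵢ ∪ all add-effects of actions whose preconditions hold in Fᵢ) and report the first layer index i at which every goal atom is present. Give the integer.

2

F0 = init (5 atoms)
F1 = F0 ∪ {clear(a,e), clear(b,e), clear(c,e), clear(d,a), clear(d,b), clear(d,c), clear(d,d), clear(d,e), near(d), ready(e)}  (15 atoms)
F2 = F1 ∪ {clear(a,d), clear(b,d), clear(c,d), clear(e,a), clear(e,b), clear(e,c), clear(e,d), near(e)}  (23 atoms)
goal ⊆ F2  ⇒  h_max = 2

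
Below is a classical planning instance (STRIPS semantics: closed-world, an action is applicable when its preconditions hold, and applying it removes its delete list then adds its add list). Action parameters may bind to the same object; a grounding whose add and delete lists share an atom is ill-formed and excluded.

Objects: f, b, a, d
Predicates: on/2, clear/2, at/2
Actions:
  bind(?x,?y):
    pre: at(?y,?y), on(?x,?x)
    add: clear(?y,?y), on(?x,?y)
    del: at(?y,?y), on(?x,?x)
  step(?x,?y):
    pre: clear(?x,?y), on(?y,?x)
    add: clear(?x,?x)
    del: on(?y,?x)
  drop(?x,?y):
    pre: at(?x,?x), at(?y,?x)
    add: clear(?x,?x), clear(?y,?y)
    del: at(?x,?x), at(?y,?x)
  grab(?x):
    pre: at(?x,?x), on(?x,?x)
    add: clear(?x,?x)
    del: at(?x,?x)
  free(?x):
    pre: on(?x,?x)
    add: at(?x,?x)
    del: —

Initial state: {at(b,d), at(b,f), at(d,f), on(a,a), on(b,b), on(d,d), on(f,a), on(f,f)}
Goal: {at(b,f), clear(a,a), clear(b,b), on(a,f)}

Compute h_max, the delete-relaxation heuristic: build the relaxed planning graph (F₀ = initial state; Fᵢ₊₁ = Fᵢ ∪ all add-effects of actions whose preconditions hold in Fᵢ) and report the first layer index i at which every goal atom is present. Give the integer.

2

F0 = init (8 atoms)
F1 = F0 ∪ {at(a,a), at(b,b), at(d,d), at(f,f)}  (12 atoms)
F2 = F1 ∪ {clear(a,a), clear(b,b), clear(d,d), clear(f,f), on(a,b), on(a,d), on(a,f), on(b,a), on(b,d), on(b,f), on(d,a), on(d,b), on(d,f), on(f,b), on(f,d)}  (27 atoms)
goal ⊆ F2  ⇒  h_max = 2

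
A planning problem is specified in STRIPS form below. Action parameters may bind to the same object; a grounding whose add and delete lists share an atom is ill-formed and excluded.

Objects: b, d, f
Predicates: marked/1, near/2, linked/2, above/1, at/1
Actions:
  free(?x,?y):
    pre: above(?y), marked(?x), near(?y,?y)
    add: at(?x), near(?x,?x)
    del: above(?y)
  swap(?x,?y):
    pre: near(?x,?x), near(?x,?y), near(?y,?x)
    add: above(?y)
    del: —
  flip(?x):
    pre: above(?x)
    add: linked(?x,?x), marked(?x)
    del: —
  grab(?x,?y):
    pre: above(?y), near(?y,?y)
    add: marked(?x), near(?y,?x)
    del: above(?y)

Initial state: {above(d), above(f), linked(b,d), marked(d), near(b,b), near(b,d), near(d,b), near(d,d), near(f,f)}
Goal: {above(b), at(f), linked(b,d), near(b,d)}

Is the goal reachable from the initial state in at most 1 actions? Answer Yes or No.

1. swap(b,b)  →  {above(b), above(d), above(f), linked(b,d), marked(d), near(b,b), near(b,d), near(d,b), near(d,d), near(f,f)}
2. flip(f)  →  {above(b), above(d), above(f), linked(b,d), linked(f,f), marked(d), marked(f), near(b,b), near(b,d), near(d,b), near(d,d), near(f,f)}
3. free(f,d)  →  {above(b), above(f), at(f), linked(b,d), linked(f,f), marked(d), marked(f), near(b,b), near(b,d), near(d,b), near(d,d), near(f,f)}
optimal plan length = 3; 3 > 1

No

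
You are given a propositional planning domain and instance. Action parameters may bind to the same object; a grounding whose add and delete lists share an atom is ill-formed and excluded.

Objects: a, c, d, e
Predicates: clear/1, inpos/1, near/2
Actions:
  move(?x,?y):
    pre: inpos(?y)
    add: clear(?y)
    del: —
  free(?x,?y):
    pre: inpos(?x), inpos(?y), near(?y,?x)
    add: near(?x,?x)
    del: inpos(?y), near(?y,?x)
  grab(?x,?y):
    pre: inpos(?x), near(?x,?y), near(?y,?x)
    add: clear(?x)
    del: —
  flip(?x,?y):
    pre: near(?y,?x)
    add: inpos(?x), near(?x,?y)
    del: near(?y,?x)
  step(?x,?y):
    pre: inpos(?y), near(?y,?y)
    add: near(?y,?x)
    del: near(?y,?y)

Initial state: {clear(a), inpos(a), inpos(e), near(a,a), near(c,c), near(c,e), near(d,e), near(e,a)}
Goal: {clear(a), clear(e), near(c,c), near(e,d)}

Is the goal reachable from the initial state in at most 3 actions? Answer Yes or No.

Yes

1. move(a,e)  →  {clear(a), clear(e), inpos(a), inpos(e), near(a,a), near(c,c), near(c,e), near(d,e), near(e,a)}
2. flip(e,d)  →  {clear(a), clear(e), inpos(a), inpos(e), near(a,a), near(c,c), near(c,e), near(e,a), near(e,d)}
optimal plan length = 2; 2 ≤ 3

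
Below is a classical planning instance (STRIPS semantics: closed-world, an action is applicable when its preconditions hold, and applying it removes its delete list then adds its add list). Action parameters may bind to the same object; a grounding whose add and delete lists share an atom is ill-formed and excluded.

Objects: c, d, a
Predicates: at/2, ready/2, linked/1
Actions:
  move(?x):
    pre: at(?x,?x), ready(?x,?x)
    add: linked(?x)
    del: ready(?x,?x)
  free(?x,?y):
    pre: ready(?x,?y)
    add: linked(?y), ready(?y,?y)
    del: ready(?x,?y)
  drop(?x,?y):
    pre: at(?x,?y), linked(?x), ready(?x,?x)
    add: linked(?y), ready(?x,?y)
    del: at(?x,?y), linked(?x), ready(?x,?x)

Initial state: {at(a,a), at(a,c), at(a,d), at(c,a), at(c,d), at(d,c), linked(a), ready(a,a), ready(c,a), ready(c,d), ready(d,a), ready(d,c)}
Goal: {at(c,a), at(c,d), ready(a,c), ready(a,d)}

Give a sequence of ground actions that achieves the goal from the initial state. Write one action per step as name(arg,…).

1. drop(a,c)  →  {at(a,a), at(a,d), at(c,a), at(c,d), at(d,c), linked(c), ready(a,c), ready(c,a), ready(c,d), ready(d,a), ready(d,c)}
2. free(c,a)  →  {at(a,a), at(a,d), at(c,a), at(c,d), at(d,c), linked(a), linked(c), ready(a,a), ready(a,c), ready(c,d), ready(d,a), ready(d,c)}
3. drop(a,d)  →  {at(a,a), at(c,a), at(c,d), at(d,c), linked(c), linked(d), ready(a,c), ready(a,d), ready(c,d), ready(d,a), ready(d,c)}

drop(a,c); free(c,a); drop(a,d)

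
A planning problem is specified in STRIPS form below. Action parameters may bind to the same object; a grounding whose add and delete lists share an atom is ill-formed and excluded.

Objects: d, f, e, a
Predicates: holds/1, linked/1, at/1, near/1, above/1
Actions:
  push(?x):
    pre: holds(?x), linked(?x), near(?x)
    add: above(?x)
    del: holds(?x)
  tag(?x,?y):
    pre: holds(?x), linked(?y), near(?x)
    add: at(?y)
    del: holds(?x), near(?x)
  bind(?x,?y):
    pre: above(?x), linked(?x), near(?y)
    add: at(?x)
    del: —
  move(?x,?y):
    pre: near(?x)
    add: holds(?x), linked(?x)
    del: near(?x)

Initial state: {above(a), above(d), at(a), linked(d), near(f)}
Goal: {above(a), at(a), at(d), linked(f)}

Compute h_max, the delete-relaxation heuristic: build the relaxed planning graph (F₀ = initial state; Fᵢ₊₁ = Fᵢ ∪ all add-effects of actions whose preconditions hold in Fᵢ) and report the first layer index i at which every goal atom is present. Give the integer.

F0 = init (5 atoms)
F1 = F0 ∪ {at(d), holds(f), linked(f)}  (8 atoms)
goal ⊆ F1  ⇒  h_max = 1

1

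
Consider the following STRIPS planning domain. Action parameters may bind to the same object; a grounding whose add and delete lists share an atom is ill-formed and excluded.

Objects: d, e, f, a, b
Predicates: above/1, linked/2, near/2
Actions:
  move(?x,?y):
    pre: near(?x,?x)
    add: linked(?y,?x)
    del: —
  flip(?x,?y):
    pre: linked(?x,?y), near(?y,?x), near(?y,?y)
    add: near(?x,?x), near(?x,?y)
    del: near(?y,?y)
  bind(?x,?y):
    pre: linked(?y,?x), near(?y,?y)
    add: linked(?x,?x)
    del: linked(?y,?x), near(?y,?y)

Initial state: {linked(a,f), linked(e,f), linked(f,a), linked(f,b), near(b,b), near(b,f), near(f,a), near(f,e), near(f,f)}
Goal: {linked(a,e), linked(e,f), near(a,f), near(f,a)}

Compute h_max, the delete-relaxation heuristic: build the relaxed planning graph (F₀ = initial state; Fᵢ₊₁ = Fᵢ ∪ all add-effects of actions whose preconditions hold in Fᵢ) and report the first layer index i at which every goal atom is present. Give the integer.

2

F0 = init (9 atoms)
F1 = F0 ∪ {linked(a,a), linked(a,b), linked(b,b), linked(b,f), linked(d,b), linked(d,f), linked(e,b), linked(f,f), near(a,a), near(a,f), near(e,e), near(e,f), near(f,b)}  (22 atoms)
F2 = F1 ∪ {linked(a,e), linked(b,a), linked(b,e), linked(d,a), linked(d,e), linked(e,a), linked(e,e), linked(f,e)}  (30 atoms)
goal ⊆ F2  ⇒  h_max = 2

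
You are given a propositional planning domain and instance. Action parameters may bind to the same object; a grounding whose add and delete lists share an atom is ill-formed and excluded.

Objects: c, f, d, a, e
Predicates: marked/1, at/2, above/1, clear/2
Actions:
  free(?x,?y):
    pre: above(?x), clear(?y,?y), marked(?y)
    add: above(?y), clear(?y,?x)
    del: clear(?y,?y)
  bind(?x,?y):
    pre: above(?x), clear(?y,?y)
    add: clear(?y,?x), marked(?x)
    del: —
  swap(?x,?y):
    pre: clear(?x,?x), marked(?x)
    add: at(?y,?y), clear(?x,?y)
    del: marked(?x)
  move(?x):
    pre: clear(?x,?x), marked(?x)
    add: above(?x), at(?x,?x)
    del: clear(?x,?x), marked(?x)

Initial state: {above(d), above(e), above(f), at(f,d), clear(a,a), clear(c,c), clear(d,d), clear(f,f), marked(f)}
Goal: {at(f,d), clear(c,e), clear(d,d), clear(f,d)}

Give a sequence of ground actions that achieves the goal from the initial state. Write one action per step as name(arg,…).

free(d,f); bind(e,c)

1. free(d,f)  →  {above(d), above(e), above(f), at(f,d), clear(a,a), clear(c,c), clear(d,d), clear(f,d), marked(f)}
2. bind(e,c)  →  {above(d), above(e), above(f), at(f,d), clear(a,a), clear(c,c), clear(c,e), clear(d,d), clear(f,d), marked(e), marked(f)}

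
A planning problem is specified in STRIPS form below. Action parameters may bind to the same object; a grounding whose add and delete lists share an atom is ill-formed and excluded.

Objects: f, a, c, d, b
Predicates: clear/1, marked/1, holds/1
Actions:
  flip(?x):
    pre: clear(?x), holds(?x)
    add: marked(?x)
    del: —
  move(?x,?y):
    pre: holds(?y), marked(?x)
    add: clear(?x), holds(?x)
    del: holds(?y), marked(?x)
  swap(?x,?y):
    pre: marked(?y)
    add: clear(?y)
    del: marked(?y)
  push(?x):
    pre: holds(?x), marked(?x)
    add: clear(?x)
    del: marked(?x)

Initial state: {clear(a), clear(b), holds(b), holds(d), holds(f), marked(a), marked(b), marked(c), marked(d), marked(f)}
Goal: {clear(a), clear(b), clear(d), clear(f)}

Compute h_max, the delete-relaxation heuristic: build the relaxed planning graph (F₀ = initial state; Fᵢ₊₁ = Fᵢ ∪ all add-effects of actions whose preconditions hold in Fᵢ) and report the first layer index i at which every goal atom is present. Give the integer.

F0 = init (10 atoms)
F1 = F0 ∪ {clear(c), clear(d), clear(f), holds(a), holds(c)}  (15 atoms)
goal ⊆ F1  ⇒  h_max = 1

1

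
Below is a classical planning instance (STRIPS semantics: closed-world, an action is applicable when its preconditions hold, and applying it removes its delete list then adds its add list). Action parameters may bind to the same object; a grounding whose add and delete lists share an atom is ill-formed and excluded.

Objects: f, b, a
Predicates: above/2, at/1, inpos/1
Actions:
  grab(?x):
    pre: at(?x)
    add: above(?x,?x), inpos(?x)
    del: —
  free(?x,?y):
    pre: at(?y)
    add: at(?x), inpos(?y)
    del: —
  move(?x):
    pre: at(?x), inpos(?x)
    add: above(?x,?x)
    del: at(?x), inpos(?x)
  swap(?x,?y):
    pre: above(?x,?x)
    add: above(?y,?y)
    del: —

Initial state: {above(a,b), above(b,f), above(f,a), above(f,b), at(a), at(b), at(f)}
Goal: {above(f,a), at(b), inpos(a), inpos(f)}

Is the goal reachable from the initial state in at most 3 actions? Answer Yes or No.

Yes

1. grab(f)  →  {above(a,b), above(b,f), above(f,a), above(f,b), above(f,f), at(a), at(b), at(f), inpos(f)}
2. grab(a)  →  {above(a,a), above(a,b), above(b,f), above(f,a), above(f,b), above(f,f), at(a), at(b), at(f), inpos(a), inpos(f)}
optimal plan length = 2; 2 ≤ 3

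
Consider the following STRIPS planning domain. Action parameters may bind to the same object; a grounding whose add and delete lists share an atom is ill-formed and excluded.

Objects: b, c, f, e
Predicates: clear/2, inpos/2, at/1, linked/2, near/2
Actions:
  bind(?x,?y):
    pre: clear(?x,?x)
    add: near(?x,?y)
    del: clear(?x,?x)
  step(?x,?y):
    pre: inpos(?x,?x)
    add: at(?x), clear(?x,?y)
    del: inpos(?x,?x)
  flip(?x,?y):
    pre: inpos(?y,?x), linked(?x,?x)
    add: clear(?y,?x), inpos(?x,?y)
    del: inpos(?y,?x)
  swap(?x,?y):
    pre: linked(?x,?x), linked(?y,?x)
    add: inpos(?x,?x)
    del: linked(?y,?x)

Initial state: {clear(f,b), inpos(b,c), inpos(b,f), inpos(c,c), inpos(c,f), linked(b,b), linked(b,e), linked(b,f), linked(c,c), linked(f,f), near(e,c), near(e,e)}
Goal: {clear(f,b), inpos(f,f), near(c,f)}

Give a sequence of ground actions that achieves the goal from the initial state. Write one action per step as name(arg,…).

1. step(c,c)  →  {at(c), clear(c,c), clear(f,b), inpos(b,c), inpos(b,f), inpos(c,f), linked(b,b), linked(b,e), linked(b,f), linked(c,c), linked(f,f), near(e,c), near(e,e)}
2. bind(c,f)  →  {at(c), clear(f,b), inpos(b,c), inpos(b,f), inpos(c,f), linked(b,b), linked(b,e), linked(b,f), linked(c,c), linked(f,f), near(c,f), near(e,c), near(e,e)}
3. swap(f,b)  →  {at(c), clear(f,b), inpos(b,c), inpos(b,f), inpos(c,f), inpos(f,f), linked(b,b), linked(b,e), linked(c,c), linked(f,f), near(c,f), near(e,c), near(e,e)}

step(c,c); bind(c,f); swap(f,b)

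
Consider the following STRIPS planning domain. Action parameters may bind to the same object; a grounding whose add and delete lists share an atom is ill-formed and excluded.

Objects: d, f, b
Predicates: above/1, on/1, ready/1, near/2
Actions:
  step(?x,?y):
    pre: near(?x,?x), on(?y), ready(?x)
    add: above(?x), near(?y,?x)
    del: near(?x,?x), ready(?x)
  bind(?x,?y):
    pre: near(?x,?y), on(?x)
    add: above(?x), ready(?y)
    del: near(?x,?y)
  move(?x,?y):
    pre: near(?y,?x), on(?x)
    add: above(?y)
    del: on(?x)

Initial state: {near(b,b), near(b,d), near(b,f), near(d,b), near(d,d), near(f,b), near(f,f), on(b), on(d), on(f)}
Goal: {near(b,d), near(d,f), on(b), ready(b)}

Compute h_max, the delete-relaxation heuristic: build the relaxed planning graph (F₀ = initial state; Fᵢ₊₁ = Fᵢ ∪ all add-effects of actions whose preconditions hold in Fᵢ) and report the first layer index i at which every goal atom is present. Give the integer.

2

F0 = init (10 atoms)
F1 = F0 ∪ {above(b), above(d), above(f), ready(b), ready(d), ready(f)}  (16 atoms)
F2 = F1 ∪ {near(d,f), near(f,d)}  (18 atoms)
goal ⊆ F2  ⇒  h_max = 2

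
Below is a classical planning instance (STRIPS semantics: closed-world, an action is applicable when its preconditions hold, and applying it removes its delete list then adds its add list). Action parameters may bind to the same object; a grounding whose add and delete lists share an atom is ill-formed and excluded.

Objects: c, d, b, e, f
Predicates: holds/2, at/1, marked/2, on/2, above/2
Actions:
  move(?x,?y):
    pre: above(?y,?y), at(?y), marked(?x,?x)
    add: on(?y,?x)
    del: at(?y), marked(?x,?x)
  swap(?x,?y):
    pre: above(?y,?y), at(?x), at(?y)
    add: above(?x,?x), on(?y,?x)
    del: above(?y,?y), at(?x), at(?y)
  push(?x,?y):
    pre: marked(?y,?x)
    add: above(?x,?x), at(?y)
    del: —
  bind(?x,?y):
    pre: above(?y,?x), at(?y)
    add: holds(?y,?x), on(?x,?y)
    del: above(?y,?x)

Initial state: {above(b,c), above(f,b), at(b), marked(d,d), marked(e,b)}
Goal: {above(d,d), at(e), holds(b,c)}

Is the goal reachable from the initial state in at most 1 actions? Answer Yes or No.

No

1. push(d,d)  →  {above(b,c), above(d,d), above(f,b), at(b), at(d), marked(d,d), marked(e,b)}
2. push(b,e)  →  {above(b,b), above(b,c), above(d,d), above(f,b), at(b), at(d), at(e), marked(d,d), marked(e,b)}
3. bind(c,b)  →  {above(b,b), above(d,d), above(f,b), at(b), at(d), at(e), holds(b,c), marked(d,d), marked(e,b), on(c,b)}
optimal plan length = 3; 3 > 1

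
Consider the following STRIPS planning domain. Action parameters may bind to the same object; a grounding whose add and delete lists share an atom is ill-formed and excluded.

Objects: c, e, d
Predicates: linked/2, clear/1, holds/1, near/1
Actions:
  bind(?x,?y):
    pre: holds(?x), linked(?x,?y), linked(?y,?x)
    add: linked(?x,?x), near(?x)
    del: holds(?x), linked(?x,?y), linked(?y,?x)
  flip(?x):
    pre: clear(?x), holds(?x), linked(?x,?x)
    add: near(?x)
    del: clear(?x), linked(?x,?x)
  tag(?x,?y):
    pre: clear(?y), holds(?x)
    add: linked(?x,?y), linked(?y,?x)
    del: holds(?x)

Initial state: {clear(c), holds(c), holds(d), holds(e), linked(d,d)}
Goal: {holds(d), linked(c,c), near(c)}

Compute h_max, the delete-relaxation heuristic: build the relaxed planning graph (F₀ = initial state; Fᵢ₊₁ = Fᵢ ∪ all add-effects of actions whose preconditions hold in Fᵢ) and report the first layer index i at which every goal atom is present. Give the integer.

F0 = init (5 atoms)
F1 = F0 ∪ {linked(c,c), linked(c,d), linked(c,e), linked(d,c), linked(e,c)}  (10 atoms)
F2 = F1 ∪ {linked(e,e), near(c), near(d), near(e)}  (14 atoms)
goal ⊆ F2  ⇒  h_max = 2

2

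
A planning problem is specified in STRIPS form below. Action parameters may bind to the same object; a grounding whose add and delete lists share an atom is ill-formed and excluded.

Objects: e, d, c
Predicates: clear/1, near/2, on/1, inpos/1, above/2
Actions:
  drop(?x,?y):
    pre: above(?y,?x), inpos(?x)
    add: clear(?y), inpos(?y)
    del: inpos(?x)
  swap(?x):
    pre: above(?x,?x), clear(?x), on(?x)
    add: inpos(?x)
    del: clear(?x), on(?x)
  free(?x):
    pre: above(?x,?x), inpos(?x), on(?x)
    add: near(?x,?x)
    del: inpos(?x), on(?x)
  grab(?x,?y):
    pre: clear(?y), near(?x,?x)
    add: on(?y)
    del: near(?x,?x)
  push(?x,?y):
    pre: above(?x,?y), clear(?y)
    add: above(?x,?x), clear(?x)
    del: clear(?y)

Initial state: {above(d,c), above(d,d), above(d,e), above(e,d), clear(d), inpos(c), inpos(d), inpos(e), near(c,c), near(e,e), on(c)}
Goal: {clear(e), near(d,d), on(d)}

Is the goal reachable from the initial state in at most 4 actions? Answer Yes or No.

Yes

1. grab(e,d)  →  {above(d,c), above(d,d), above(d,e), above(e,d), clear(d), inpos(c), inpos(d), inpos(e), near(c,c), on(c), on(d)}
2. free(d)  →  {above(d,c), above(d,d), above(d,e), above(e,d), clear(d), inpos(c), inpos(e), near(c,c), near(d,d), on(c)}
3. grab(c,d)  →  {above(d,c), above(d,d), above(d,e), above(e,d), clear(d), inpos(c), inpos(e), near(d,d), on(c), on(d)}
4. push(e,d)  →  {above(d,c), above(d,d), above(d,e), above(e,d), above(e,e), clear(e), inpos(c), inpos(e), near(d,d), on(c), on(d)}
optimal plan length = 4; 4 ≤ 4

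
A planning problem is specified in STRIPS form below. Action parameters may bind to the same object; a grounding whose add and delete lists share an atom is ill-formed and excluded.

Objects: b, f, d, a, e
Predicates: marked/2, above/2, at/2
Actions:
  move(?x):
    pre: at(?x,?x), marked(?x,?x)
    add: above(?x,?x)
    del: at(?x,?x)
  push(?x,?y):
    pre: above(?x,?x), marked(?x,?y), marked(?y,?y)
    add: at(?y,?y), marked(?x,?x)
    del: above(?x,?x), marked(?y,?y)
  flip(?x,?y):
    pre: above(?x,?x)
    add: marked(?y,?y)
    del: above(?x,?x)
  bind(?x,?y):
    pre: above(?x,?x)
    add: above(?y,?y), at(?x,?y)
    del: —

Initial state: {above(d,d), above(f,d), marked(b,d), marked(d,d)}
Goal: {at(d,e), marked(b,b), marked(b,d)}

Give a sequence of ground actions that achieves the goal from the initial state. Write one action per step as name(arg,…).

bind(d,e); flip(d,b)

1. bind(d,e)  →  {above(d,d), above(e,e), above(f,d), at(d,e), marked(b,d), marked(d,d)}
2. flip(d,b)  →  {above(e,e), above(f,d), at(d,e), marked(b,b), marked(b,d), marked(d,d)}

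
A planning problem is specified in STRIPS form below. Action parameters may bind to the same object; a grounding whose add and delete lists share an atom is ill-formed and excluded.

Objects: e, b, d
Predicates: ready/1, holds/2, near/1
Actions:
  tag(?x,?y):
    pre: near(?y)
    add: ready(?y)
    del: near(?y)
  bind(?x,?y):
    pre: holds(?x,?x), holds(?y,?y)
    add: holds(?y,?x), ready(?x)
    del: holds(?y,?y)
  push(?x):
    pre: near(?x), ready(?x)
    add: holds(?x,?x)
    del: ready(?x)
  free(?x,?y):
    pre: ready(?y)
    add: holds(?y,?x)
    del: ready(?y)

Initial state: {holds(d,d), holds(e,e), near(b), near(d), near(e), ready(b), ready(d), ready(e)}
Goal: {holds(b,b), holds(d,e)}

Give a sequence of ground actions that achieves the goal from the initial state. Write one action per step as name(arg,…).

1. bind(e,d)  →  {holds(d,e), holds(e,e), near(b), near(d), near(e), ready(b), ready(d), ready(e)}
2. push(b)  →  {holds(b,b), holds(d,e), holds(e,e), near(b), near(d), near(e), ready(d), ready(e)}

bind(e,d); push(b)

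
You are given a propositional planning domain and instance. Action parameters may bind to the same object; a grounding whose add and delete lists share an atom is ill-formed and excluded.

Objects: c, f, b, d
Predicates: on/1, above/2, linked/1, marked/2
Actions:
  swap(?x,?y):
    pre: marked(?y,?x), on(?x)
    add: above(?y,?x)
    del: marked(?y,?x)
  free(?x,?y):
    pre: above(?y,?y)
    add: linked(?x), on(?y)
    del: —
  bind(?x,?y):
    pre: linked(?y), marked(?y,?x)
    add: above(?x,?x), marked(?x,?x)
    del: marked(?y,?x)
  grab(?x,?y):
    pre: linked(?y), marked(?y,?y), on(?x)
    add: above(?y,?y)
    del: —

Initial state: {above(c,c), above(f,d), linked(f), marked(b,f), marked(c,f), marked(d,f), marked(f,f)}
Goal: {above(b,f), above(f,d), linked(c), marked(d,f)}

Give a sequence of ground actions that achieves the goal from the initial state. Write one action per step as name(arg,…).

free(c,c); bind(f,c); free(c,f); swap(f,b)

1. free(c,c)  →  {above(c,c), above(f,d), linked(c), linked(f), marked(b,f), marked(c,f), marked(d,f), marked(f,f), on(c)}
2. bind(f,c)  →  {above(c,c), above(f,d), above(f,f), linked(c), linked(f), marked(b,f), marked(d,f), marked(f,f), on(c)}
3. free(c,f)  →  {above(c,c), above(f,d), above(f,f), linked(c), linked(f), marked(b,f), marked(d,f), marked(f,f), on(c), on(f)}
4. swap(f,b)  →  {above(b,f), above(c,c), above(f,d), above(f,f), linked(c), linked(f), marked(d,f), marked(f,f), on(c), on(f)}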